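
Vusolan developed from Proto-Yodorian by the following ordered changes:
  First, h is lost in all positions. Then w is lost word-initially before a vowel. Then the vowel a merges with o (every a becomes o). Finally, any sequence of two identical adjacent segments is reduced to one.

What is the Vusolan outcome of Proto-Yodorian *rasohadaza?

rosodozo

Vusolan: *rasohadaza > rasoadaza > rosoodozo > rosodozo  (by h-loss, vowel merger, degemination)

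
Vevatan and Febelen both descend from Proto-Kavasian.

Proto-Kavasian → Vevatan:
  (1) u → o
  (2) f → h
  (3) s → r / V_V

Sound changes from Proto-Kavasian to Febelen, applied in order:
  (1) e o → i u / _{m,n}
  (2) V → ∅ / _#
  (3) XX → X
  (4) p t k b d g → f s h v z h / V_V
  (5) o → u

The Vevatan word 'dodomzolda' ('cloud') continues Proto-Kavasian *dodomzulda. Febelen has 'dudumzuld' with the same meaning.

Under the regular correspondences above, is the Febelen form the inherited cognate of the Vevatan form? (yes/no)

Derive the expected Febelen reflex of *dodomzulda:
Febelen: *dodomzulda > dodumzulda > dodumzuld > dozumzuld > duzumzuld  (by pre-nasal raising, apocope, intervocalic lenition, vowel merger)
The regular Febelen reflex would be 'duzumzuld', but the attested form is 'dudumzuld'. The correspondence is irregular, so they are not cognates (the Febelen form has a different source).

no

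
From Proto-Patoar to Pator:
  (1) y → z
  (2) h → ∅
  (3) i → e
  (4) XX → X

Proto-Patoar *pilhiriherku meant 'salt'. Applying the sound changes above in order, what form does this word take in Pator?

Pator: *pilhiriherku
  pilhiriherku (rule 1 does not apply)
  pilhiriherku → pilirierku   [h-loss]
  pilirierku → pelereerku   [vowel merger]
  pelereerku → pelererku   [degemination]
  giving Pator pelererku.

pelererku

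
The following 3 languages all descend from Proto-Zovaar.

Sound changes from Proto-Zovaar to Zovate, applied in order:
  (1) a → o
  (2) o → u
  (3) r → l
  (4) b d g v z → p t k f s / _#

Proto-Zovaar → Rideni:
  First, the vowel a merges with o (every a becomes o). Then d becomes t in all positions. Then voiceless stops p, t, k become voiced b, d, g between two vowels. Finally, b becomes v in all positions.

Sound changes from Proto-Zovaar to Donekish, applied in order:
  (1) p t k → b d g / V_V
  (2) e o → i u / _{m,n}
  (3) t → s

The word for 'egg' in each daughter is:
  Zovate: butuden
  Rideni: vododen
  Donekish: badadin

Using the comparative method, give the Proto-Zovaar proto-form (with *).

*bataden

Position 3: Zovate has t, Rideni has d, Donekish has d. Taking the neighbouring segments as reconstructed: Zovate t can only go back to *t; Rideni d could go back to *t or *d; Donekish d could go back to *t or *d — the one source consistent with every daughter is *t.
Position 2: Zovate has u, Rideni has o, Donekish has a. Donekish preserves a here (none of its changes turn any other segment into a), so the proto-segment is *a.
Position 1: Zovate has b, Rideni has v, Donekish has b. Zovate preserves b here (none of its changes turn any other segment into b), so the proto-segment is *b.
Verify the candidate proto-form against each daughter:
Zovate: *bataden > botoden > butuden  (by vowel merger, vowel merger)
Rideni: start from *bataden.
  rule 1 (vowel merger): bataden → botoden
  rule 2 (unconditioned shift): botoden → bototen
  rule 3 (intervocalic voicing): bototen → bododen
  rule 4 (unconditioned shift): bododen → vododen
  ⇒ Rideni vododen
Donekish: *bataden
  bataden → badaden   [intervocalic voicing]
  badaden → badadin   [pre-nasal raising]
  badadin (rule 3 does not apply)
  giving Donekish badadin.
No other proto-form is consistent with every reflex, so the reconstruction is *bataden.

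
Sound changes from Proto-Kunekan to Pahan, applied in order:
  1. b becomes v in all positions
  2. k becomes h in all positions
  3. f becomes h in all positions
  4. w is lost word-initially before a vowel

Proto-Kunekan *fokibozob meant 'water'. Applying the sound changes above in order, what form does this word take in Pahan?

Pahan: *fokibozob > fokivozov > fohivozov > hohivozov  (by unconditioned shift, unconditioned shift, unconditioned shift)

hohivozov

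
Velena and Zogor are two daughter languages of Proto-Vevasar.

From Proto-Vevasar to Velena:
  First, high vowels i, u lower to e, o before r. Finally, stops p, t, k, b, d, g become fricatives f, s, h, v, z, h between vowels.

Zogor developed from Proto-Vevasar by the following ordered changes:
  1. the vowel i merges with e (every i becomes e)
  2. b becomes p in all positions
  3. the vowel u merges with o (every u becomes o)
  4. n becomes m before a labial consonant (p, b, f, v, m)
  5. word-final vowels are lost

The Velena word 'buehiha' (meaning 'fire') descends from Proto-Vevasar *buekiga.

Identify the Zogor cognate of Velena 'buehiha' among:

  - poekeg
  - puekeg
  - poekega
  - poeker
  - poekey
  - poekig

Zogor: start from *buekiga.
  rule 1 (vowel merger): buekiga → buekega
  rule 2 (unconditioned shift): buekega → puekega
  rule 3 (vowel merger): puekega → poekega
  rule 4: no change — poekega
  rule 5 (apocope): poekega → poekeg
  ⇒ Zogor poekeg
The other candidates each miss or misapply at least one Zogor change.

poekeg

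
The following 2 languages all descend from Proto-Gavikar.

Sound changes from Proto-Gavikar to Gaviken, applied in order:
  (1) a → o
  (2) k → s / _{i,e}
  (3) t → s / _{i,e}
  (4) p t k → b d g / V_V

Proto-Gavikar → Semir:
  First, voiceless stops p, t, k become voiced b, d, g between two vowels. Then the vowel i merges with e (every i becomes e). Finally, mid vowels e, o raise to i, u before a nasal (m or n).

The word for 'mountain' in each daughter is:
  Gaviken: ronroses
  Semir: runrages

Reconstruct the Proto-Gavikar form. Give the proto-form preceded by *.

*ronrakes

Position 5: Gaviken has o, Semir has a. Semir preserves a here (none of its changes turn any other segment into a), so the proto-segment is *a.
Position 6: Gaviken has s, Semir has g. Taking the neighbouring segments as reconstructed: Gaviken s could go back to *t or *k or *s; Semir g could go back to *k or *g — the one source consistent with every daughter is *k.
This points to *ronrakes. Verify forward in each daughter:
Gaviken: *ronrakes
  ronrakes → ronrokes   [vowel merger]
  ronrokes → ronroses   [palatalisation]
  ronroses (rule 3 does not apply)
  ronroses (rule 4 does not apply)
  giving Gaviken ronroses.
Semir: start from *ronrakes.
  rule 1 (intervocalic voicing): ronrakes → ronrages
  rule 2: no change — ronrages
  rule 3 (pre-nasal raising): ronrages → runrages
  ⇒ Semir runrages
No other proto-form is consistent with every reflex, so the reconstruction is *ronrakes.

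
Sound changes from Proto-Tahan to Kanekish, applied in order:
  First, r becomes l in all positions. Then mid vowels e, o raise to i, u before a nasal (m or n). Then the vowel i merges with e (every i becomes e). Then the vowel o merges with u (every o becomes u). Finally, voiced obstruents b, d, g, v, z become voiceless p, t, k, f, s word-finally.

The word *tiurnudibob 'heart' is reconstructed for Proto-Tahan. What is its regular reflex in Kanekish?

Kanekish: *tiurnudibob
  tiurnudibob → tiulnudibob   [unconditioned shift]
  tiulnudibob (rule 2 does not apply)
  tiulnudibob → teulnudebob   [vowel merger]
  teulnudebob → teulnudebub   [vowel merger]
  teulnudebub → teulnudebup   [final devoicing]
  giving Kanekish teulnudebup.

teulnudebup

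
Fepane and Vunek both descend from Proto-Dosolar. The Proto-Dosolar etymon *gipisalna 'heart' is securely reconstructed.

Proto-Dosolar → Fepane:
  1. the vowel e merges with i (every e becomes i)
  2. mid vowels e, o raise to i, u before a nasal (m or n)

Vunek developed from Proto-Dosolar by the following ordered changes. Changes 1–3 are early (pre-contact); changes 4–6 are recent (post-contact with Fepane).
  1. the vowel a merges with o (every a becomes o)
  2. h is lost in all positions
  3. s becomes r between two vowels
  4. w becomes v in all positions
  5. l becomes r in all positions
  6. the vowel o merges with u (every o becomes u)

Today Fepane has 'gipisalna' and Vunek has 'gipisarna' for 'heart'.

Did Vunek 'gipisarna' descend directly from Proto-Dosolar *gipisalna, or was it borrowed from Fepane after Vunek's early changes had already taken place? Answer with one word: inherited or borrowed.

If inherited, *gipisalna would pass through all of Vunek's changes:
Vunek: *gipisalna
  gipisalna → gipisolno   [vowel merger]
  gipisolno (rule 2 does not apply)
  gipisolno → gipirolno   [rhotacism]
  gipirolno (rule 4 does not apply)
  gipirolno → gipirorno   [unconditioned shift]
  gipirorno → gipirurnu   [vowel merger]
  giving Vunek gipirurnu.
If borrowed from Fepane 'gipisalna' after the early changes, it would undergo only the recent ones:
  rule 4 (unconditioned shift): no change (gipisalna)
  rule 5 (unconditioned shift): gipisalna → gipisarna
  rule 6 (vowel merger): no change (gipisarna)
  ⇒ as a loan: gipisarna
Vunek 'gipisarna' matches the loan outcome 'gipisarna', not the inherited 'gipirurnu' — it skipped the early Vunek changes, so it was borrowed from Fepane.

borrowed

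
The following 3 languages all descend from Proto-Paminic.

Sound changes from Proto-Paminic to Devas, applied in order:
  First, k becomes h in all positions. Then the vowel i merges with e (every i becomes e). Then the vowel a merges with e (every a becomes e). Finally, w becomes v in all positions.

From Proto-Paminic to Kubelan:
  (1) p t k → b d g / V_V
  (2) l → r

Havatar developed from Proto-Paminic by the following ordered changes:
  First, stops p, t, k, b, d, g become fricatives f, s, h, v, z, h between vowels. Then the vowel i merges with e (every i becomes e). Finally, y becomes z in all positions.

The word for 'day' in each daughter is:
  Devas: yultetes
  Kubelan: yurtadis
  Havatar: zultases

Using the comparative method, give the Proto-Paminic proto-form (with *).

Position 6: Devas has t, Kubelan has d, Havatar has s. Devas preserves t here (none of its changes turn any other segment into t), so the proto-segment is *t.
Position 3: Devas has l, Kubelan has r, Havatar has l. Devas preserves l here (none of its changes turn any other segment into l), so the proto-segment is *l.
This points to *yultatis. Verify forward in each daughter:
Devas: start from *yultatis.
  rule 1: no change — yultatis
  rule 2 (vowel merger): yultatis → yultates
  rule 3 (vowel merger): yultates → yultetes
  rule 4: no change — yultetes
  ⇒ Devas yultetes
Kubelan: start from *yultatis.
  rule 1 (intervocalic voicing): yultatis → yultadis
  rule 2 (unconditioned shift): yultadis → yurtadis
  ⇒ Kubelan yurtadis
Havatar: *yultatis
  yultatis → yultasis   [intervocalic lenition]
  yultasis → yultases   [vowel merger]
  yultases → zultases   [unconditioned shift]
  giving Havatar zultases.
*yultatis is the unique common source.

*yultatis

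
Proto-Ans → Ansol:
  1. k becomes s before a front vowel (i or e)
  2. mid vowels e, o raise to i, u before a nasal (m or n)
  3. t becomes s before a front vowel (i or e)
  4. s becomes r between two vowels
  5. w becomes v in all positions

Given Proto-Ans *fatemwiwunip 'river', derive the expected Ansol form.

Ansol: *fatemwiwunip
  fatemwiwunip (rule 1 does not apply)
  fatemwiwunip → fatimwiwunip   [pre-nasal raising]
  fatimwiwunip → fasimwiwunip   [palatalisation]
  fasimwiwunip → farimwiwunip   [rhotacism]
  farimwiwunip → farimvivunip   [unconditioned shift]
  giving Ansol farimvivunip.

farimvivunip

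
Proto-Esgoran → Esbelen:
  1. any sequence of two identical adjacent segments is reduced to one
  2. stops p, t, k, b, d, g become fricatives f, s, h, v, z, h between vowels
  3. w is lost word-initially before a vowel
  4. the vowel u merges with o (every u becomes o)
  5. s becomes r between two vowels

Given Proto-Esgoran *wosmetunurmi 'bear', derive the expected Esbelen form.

Esbelen: start from *wosmetunurmi.
  rule 1: no change — wosmetunurmi
  rule 2 (intervocalic lenition): wosmetunurmi → wosmesunurmi
  rule 3 (glide loss): wosmesunurmi → osmesunurmi
  rule 4 (vowel merger): osmesunurmi → osmesonormi
  rule 5 (rhotacism): osmesonormi → osmeronormi
  ⇒ Esbelen osmeronormi

osmeronormi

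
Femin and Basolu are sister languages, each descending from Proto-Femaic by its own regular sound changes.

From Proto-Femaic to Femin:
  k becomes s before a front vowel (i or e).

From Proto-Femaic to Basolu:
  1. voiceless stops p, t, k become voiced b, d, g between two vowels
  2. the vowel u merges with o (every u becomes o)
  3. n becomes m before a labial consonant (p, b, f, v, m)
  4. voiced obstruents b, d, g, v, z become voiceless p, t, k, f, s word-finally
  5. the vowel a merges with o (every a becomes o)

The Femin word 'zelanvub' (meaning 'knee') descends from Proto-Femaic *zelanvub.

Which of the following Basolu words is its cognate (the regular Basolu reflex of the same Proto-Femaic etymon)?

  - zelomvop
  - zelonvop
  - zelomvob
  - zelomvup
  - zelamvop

Basolu: *zelanvub > zelanvob > zelamvob > zelamvop > zelomvop  (by vowel merger, nasal place assimilation, final devoicing, vowel merger)
Among the options, 'zelomvop' alone shows every Basolu change applied in order.

zelomvop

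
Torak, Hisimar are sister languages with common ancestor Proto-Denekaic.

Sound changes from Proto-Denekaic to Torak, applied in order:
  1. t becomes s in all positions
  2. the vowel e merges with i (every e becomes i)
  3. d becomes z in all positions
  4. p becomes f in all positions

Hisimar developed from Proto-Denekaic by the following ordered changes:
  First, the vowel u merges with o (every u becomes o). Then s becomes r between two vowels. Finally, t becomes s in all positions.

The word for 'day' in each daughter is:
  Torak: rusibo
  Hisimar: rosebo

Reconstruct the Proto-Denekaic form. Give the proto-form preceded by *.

*rutebo

Position 3: Torak has s, Hisimar has s. Taking the neighbouring segments as reconstructed: Torak s could go back to *t or *s; Hisimar s can only go back to *t — the one source consistent with every daughter is *t.
Position 2: Torak has u, Hisimar has o. Torak preserves u here (none of its changes turn any other segment into u), so the proto-segment is *u.
This points to *rutebo. Verify forward in each daughter:
Torak: start from *rutebo.
  rule 1 (unconditioned shift): rutebo → rusebo
  rule 2 (vowel merger): rusebo → rusibo
  rule 3: no change — rusibo
  rule 4: no change — rusibo
  ⇒ Torak rusibo
Hisimar: *rutebo > rotebo > rosebo  (by vowel merger, unconditioned shift)
*rutebo is the unique common source.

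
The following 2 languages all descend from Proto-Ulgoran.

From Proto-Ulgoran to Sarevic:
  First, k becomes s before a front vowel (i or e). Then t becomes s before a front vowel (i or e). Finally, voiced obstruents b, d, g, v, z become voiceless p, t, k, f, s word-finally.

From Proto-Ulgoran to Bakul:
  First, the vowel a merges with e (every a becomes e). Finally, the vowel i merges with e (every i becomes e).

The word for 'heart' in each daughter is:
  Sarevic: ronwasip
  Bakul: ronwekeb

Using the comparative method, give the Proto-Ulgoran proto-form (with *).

*ronwakib

Position 6: Sarevic has s, Bakul has k. Bakul preserves k here (none of its changes turn any other segment into k), so the proto-segment is *k.
Position 8: Sarevic has p, Bakul has b. Bakul preserves b here (none of its changes turn any other segment into b), so the proto-segment is *b.
Position 7: Sarevic has i, Bakul has e. Sarevic preserves i here (none of its changes turn any other segment into i), so the proto-segment is *i.
This points to *ronwakib. Verify forward in each daughter:
Sarevic: *ronwakib
  ronwakib → ronwasib   [palatalisation]
  ronwasib (rule 2 does not apply)
  ronwasib → ronwasip   [final devoicing]
  giving Sarevic ronwasip.
Bakul: *ronwakib
  ronwakib → ronwekib   [vowel merger]
  ronwekib → ronwekeb   [vowel merger]
  giving Bakul ronwekeb.
No other proto-form is consistent with every reflex, so the reconstruction is *ronwakib.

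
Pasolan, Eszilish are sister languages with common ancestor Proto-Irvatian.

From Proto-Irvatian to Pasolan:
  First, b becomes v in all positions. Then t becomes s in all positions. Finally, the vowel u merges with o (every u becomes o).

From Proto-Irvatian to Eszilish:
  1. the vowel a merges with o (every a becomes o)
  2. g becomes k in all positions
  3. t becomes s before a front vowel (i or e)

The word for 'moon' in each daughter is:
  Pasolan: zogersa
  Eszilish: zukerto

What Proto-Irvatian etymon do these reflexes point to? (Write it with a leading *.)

*zugerta

Position 7: Pasolan has a, Eszilish has o. Pasolan preserves a here (none of its changes turn any other segment into a), so the proto-segment is *a.
Position 2: Pasolan has o, Eszilish has u. Eszilish preserves u here (none of its changes turn any other segment into u), so the proto-segment is *u.
Continuing position by position gives *zugerta; check it forward:
Pasolan: *zugerta > zugersa > zogersa  (by unconditioned shift, vowel merger)
Eszilish: *zugerta
  zugerta → zugerto   [vowel merger]
  zugerto → zukerto   [unconditioned shift]
  zukerto (rule 3 does not apply)
  giving Eszilish zukerto.
*zugerta is the unique common source.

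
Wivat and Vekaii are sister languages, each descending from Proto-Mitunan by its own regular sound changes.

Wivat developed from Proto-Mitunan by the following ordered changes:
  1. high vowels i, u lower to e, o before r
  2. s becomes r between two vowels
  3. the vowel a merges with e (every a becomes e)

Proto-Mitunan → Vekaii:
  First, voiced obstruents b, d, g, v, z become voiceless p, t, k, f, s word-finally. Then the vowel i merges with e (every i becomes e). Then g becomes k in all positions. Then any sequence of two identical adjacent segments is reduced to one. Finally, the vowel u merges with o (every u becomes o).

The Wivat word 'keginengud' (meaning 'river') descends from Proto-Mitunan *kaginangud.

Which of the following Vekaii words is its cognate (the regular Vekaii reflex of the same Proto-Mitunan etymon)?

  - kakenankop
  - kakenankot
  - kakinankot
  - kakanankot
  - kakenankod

kakenankot

Vekaii: start from *kaginangud.
  rule 1 (final devoicing): kaginangud → kaginangut
  rule 2 (vowel merger): kaginangut → kagenangut
  rule 3 (unconditioned shift): kagenangut → kakenankut
  rule 4: no change — kakenankut
  rule 5 (vowel merger): kakenankut → kakenankot
  ⇒ Vekaii kakenankot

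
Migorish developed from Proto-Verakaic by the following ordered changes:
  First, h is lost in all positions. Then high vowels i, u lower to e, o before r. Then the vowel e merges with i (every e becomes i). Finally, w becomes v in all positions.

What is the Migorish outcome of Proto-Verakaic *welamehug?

vilamiug

Migorish: *welamehug > welameug > wilamiug > vilamiug  (by h-loss, vowel merger, unconditioned shift)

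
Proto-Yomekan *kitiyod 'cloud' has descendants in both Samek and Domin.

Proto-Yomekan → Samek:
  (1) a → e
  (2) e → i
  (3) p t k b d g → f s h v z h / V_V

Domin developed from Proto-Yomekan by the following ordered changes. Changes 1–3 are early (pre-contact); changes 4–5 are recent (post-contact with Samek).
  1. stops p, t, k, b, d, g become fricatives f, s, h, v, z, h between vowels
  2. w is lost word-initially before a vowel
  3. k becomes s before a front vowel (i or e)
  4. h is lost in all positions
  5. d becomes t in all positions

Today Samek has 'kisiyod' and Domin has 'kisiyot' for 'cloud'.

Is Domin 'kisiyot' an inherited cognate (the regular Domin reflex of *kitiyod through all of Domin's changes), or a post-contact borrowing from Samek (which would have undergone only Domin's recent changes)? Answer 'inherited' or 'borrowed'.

borrowed

If inherited, *kitiyod would pass through all of Domin's changes:
Domin: *kitiyod > kisiyod > sisiyod > sisiyot  (by intervocalic lenition, palatalisation, unconditioned shift)
If borrowed from Samek 'kisiyod' after the early changes, it would undergo only the recent ones:
  rule 4 (h-loss): no change (kisiyod)
  rule 5 (unconditioned shift): kisiyod → kisiyot
  ⇒ as a loan: kisiyot
Domin 'kisiyot' matches the loan outcome 'kisiyot', not the inherited 'sisiyot' — it skipped the early Domin changes, so it was borrowed from Samek.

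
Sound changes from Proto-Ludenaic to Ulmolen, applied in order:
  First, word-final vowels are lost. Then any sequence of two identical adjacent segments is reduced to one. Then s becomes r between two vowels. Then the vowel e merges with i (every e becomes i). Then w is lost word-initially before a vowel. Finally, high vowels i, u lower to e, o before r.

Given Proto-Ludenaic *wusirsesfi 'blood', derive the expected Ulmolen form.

Ulmolen: start from *wusirsesfi.
  rule 1 (apocope): wusirsesfi → wusirsesf
  rule 2: no change — wusirsesf
  rule 3 (rhotacism): wusirsesf → wurirsesf
  rule 4 (vowel merger): wurirsesf → wurirsisf
  rule 5 (glide loss): wurirsisf → urirsisf
  rule 6 (pre-rhotic lowering): urirsisf → orersisf
  ⇒ Ulmolen orersisf

orersisf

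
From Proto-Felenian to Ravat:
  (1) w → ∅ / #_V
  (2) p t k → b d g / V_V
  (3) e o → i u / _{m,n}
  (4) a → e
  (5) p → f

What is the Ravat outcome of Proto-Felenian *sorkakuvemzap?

sorkeguvimzef

Ravat: *sorkakuvemzap > sorkaguvemzap > sorkaguvimzap > sorkeguvimzep > sorkeguvimzef  (by intervocalic voicing, pre-nasal raising, vowel merger, unconditioned shift)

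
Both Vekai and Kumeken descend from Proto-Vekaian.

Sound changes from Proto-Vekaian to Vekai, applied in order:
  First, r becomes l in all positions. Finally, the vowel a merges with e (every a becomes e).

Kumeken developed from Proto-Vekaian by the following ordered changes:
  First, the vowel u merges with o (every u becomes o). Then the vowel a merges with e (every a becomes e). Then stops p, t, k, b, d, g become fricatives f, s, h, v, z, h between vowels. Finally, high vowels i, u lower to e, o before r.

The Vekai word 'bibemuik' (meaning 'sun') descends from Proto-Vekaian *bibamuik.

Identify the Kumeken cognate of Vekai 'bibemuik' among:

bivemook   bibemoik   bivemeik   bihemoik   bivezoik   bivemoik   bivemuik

Kumeken: *bibamuik > bibamoik > bibemoik > bivemoik  (by vowel merger, vowel merger, intervocalic lenition)
Among the options, 'bivemoik' alone shows every Kumeken change applied in order.

bivemoik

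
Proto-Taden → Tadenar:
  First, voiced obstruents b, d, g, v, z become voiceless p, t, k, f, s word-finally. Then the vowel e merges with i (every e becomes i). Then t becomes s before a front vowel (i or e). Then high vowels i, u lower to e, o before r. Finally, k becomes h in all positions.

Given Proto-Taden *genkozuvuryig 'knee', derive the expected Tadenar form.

Tadenar: start from *genkozuvuryig.
  rule 1 (final devoicing): genkozuvuryig → genkozuvuryik
  rule 2 (vowel merger): genkozuvuryik → ginkozuvuryik
  rule 3: no change — ginkozuvuryik
  rule 4 (pre-rhotic lowering): ginkozuvuryik → ginkozuvoryik
  rule 5 (unconditioned shift): ginkozuvoryik → ginhozuvoryih
  ⇒ Tadenar ginhozuvoryih

ginhozuvoryih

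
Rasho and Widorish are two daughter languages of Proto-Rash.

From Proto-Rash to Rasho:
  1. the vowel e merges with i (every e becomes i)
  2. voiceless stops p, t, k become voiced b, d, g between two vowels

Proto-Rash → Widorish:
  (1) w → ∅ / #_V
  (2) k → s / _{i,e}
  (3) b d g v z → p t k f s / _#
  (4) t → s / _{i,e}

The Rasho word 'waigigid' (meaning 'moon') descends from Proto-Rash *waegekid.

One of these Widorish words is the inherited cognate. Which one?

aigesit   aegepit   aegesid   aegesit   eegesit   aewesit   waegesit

aegesit

Widorish: *waegekid
  waegekid → aegekid   [glide loss]
  aegekid → aegesid   [palatalisation]
  aegesid → aegesit   [final devoicing]
  aegesit (rule 4 does not apply)
  giving Widorish aegesit.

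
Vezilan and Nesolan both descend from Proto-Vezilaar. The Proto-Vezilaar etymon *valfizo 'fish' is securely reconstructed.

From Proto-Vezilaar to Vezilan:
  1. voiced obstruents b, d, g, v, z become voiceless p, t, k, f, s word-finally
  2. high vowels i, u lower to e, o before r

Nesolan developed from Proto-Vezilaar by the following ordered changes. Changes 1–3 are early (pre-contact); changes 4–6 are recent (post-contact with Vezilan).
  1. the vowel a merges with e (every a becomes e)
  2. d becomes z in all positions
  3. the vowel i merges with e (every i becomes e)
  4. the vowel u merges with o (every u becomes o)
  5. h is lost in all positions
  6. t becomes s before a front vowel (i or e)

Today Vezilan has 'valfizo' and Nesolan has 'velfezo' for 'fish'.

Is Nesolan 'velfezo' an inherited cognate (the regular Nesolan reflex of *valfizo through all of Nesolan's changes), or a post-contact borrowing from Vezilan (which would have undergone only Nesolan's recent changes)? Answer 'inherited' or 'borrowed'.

inherited

If inherited, *valfizo would pass through all of Nesolan's changes:
Nesolan: *valfizo > velfizo > velfezo  (by vowel merger, vowel merger)
If borrowed from Vezilan 'valfizo' after the early changes, it would undergo only the recent ones:
  rule 4 (vowel merger): no change (valfizo)
  rule 5 (h-loss): no change (valfizo)
  rule 6 (palatalisation): no change (valfizo)
  ⇒ as a loan: valfizo
Nesolan 'velfezo' matches the inherited outcome exactly, so it is an inherited cognate, not a loan.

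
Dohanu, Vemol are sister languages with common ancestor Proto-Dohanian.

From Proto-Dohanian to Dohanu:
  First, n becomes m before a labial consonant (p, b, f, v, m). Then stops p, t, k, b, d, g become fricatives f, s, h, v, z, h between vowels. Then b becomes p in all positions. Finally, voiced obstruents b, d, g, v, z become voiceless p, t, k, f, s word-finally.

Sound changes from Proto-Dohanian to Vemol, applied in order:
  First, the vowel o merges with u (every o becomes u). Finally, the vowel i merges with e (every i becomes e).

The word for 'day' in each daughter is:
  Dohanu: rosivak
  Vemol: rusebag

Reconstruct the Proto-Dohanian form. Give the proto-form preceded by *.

*rosibag

Position 7: Dohanu has k, Vemol has g. Vemol preserves g here (none of its changes turn any other segment into g), so the proto-segment is *g.
Position 5: Dohanu has v, Vemol has b. Vemol preserves b here (none of its changes turn any other segment into b), so the proto-segment is *b.
Verify the candidate proto-form against each daughter:
Dohanu: *rosibag > rosivag > rosivak  (by intervocalic lenition, final devoicing)
Vemol: *rosibag > rusibag > rusebag  (by vowel merger, vowel merger)
*rosibag is the unique common source.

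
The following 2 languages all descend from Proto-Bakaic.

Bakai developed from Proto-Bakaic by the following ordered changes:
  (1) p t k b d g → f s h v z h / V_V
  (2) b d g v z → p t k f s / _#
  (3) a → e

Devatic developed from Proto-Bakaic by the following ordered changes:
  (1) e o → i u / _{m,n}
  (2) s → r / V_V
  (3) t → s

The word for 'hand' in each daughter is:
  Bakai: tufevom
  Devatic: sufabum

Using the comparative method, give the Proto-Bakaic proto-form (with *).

Position 6: Bakai has o, Devatic has u. Bakai preserves o here (none of its changes turn any other segment into o), so the proto-segment is *o.
Position 5: Bakai has v, Devatic has b. Devatic preserves b here (none of its changes turn any other segment into b), so the proto-segment is *b.
Continuing position by position gives *tufabom; check it forward:
Bakai: start from *tufabom.
  rule 1 (intervocalic lenition): tufabom → tufavom
  rule 2: no change — tufavom
  rule 3 (vowel merger): tufavom → tufevom
  ⇒ Bakai tufevom
Devatic: *tufabom > tufabum > sufabum  (by pre-nasal raising, unconditioned shift)
No other proto-form is consistent with every reflex, so the reconstruction is *tufabom.

*tufabom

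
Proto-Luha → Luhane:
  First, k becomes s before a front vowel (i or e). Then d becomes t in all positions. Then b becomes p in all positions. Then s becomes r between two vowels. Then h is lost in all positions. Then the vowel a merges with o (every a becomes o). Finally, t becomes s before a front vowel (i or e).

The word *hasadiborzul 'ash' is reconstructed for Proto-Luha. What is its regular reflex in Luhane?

Luhane: start from *hasadiborzul.
  rule 1: no change — hasadiborzul
  rule 2 (unconditioned shift): hasadiborzul → hasatiborzul
  rule 3 (unconditioned shift): hasatiborzul → hasatiporzul
  rule 4 (rhotacism): hasatiporzul → haratiporzul
  rule 5 (h-loss): haratiporzul → aratiporzul
  rule 6 (vowel merger): aratiporzul → orotiporzul
  rule 7 (palatalisation): orotiporzul → orosiporzul
  ⇒ Luhane orosiporzul

orosiporzul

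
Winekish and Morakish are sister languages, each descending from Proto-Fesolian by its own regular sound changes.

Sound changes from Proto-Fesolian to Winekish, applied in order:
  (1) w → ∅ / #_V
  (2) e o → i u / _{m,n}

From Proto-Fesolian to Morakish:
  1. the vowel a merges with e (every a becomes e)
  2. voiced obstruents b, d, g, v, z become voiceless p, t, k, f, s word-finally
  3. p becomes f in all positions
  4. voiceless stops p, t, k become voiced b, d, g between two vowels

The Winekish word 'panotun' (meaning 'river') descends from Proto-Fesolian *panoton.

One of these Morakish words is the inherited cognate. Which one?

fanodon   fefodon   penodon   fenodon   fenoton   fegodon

fenodon

Morakish: *panoton
  panoton → penoton   [vowel merger]
  penoton (rule 2 does not apply)
  penoton → fenoton   [unconditioned shift]
  fenoton → fenodon   [intervocalic voicing]
  giving Morakish fenodon.
The other candidates each miss or misapply at least one Morakish change.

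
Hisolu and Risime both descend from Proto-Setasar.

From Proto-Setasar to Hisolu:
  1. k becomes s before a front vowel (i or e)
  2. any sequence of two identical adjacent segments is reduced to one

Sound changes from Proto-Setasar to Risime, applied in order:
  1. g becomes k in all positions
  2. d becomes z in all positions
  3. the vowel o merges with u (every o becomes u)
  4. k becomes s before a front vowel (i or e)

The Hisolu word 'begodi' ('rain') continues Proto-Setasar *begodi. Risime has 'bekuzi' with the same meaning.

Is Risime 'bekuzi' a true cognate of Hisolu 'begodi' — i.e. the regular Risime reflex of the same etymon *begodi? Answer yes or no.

Derive the expected Risime reflex of *begodi:
Risime: *begodi > bekodi > bekozi > bekuzi  (by unconditioned shift, unconditioned shift, vowel merger)
Risime 'bekuzi' matches the regular reflex exactly, so the pair is cognate.

yes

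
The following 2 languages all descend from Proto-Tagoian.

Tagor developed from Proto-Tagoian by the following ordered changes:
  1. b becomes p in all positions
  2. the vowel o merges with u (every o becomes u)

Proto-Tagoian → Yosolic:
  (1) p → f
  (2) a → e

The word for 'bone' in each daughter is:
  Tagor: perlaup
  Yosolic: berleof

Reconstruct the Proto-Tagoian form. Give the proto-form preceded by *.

Position 1: Tagor has p, Yosolic has b. Yosolic preserves b here (none of its changes turn any other segment into b), so the proto-segment is *b.
Position 5: Tagor has a, Yosolic has e. Tagor preserves a here (none of its changes turn any other segment into a), so the proto-segment is *a.
Position 7: Tagor has p, Yosolic has f. Taking the neighbouring segments as reconstructed: Tagor p could go back to *p or *b; Yosolic f could go back to *p or *f — the one source consistent with every daughter is *p.
This points to *berlaop. Verify forward in each daughter:
Tagor: start from *berlaop.
  rule 1 (unconditioned shift): berlaop → perlaop
  rule 2 (vowel merger): perlaop → perlaup
  ⇒ Tagor perlaup
Yosolic: *berlaop
  berlaop → berlaof   [unconditioned shift]
  berlaof → berleof   [vowel merger]
  giving Yosolic berleof.
No other proto-form is consistent with every reflex, so the reconstruction is *berlaop.

*berlaop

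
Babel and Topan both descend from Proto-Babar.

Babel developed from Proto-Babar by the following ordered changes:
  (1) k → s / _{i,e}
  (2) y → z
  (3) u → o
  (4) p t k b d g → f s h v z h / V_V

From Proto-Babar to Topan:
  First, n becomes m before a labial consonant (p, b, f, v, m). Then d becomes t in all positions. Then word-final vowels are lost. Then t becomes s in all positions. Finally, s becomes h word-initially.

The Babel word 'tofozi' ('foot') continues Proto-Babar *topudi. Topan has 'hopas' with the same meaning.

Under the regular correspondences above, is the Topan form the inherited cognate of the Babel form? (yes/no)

Derive the expected Topan reflex of *topudi:
Topan: *topudi > toputi > toput > sopus > hopus  (by unconditioned shift, apocope, unconditioned shift, debuccalisation)
The regular Topan reflex would be 'hopus', but the attested form is 'hopas'. The correspondence is irregular, so they are not cognates (the Topan form has a different source).

no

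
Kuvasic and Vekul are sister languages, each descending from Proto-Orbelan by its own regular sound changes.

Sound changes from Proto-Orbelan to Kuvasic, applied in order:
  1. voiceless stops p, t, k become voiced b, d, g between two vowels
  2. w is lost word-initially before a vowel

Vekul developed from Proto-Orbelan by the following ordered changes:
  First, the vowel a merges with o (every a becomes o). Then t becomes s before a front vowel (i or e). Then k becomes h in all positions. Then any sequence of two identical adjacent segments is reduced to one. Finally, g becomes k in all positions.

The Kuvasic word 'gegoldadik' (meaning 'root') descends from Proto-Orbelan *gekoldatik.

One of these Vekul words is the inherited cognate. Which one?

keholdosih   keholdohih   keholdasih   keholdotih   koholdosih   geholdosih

Vekul: start from *gekoldatik.
  rule 1 (vowel merger): gekoldatik → gekoldotik
  rule 2 (palatalisation): gekoldotik → gekoldosik
  rule 3 (unconditioned shift): gekoldosik → geholdosih
  rule 4: no change — geholdosih
  rule 5 (unconditioned shift): geholdosih → keholdosih
  ⇒ Vekul keholdosih
The other candidates each miss or misapply at least one Vekul change.

keholdosih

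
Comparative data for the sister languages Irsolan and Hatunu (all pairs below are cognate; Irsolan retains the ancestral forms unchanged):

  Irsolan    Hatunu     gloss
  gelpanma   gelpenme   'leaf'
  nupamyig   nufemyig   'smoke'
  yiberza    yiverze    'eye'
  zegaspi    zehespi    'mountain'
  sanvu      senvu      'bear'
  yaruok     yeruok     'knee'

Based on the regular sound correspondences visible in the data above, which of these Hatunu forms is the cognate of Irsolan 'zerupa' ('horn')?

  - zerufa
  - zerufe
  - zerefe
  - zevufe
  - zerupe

nupamyig ~ nufemyig — Irsolan p corresponds to Hatunu f between vowels (before a back vowel).
gelpanma ~ gelpenme, yiberza ~ yiverze — Irsolan a corresponds to Hatunu e word-finally.
Applying these to Irsolan 'zerupa':
  zerupa → zerufa   (p→f between vowels (before a back vowel))
  zerufa → zerufe   (a→e word-finally)
So the Hatunu cognate is 'zerufe'.

zerufe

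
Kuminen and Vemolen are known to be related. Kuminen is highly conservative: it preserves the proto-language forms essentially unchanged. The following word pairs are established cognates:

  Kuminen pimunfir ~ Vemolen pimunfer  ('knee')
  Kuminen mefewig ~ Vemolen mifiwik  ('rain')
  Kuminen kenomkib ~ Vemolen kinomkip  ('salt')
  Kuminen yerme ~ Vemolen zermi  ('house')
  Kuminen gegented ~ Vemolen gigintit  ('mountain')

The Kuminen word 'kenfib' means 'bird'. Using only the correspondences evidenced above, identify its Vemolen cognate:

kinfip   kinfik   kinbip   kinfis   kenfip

kinfip

kenomkib ~ kinomkip, gegented ~ gigintit — Kuminen e corresponds to Vemolen i after a consonant, before a nasal.
kenomkib ~ kinomkip — Kuminen b corresponds to Vemolen p word-finally.
Applying these to Kuminen 'kenfib':
  kenfib → kinfib   (e→i after a consonant, before a nasal)
  kinfib → kinfip   (b→p word-finally)
So the Vemolen cognate is 'kinfip'.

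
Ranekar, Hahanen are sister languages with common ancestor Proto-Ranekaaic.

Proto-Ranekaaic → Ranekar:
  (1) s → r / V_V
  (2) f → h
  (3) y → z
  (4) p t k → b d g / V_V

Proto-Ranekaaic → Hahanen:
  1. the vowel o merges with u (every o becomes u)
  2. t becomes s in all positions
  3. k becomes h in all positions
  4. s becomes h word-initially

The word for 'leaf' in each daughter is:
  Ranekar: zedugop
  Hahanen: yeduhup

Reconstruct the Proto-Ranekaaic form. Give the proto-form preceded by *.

*yedukop

Position 1: Ranekar has z, Hahanen has y. Hahanen preserves y here (none of its changes turn any other segment into y), so the proto-segment is *y.
Position 5: Ranekar has g, Hahanen has h. Taking the neighbouring segments as reconstructed: Ranekar g could go back to *k or *g; Hahanen h could go back to *k or *h — the one source consistent with every daughter is *k.
Continuing position by position gives *yedukop; check it forward:
Ranekar: start from *yedukop.
  rule 1: no change — yedukop
  rule 2: no change — yedukop
  rule 3 (unconditioned shift): yedukop → zedukop
  rule 4 (intervocalic voicing): zedukop → zedugop
  ⇒ Ranekar zedugop
Hahanen: *yedukop > yedukup > yeduhup  (by vowel merger, unconditioned shift)
Only *yedukop yields all of Ranekar zedugop, Hahanen yeduhup.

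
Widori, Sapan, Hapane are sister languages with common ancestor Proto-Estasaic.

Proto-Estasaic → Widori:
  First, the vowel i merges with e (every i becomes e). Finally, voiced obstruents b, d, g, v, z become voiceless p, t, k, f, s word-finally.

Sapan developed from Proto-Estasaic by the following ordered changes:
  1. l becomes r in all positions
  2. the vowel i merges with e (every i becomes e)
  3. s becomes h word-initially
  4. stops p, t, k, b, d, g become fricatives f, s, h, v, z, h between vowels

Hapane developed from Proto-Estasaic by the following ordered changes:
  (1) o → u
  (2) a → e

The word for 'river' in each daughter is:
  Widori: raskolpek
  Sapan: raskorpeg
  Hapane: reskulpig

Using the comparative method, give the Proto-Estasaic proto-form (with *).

*raskolpig

Position 2: Widori has a, Sapan has a, Hapane has e. Widori preserves a here (none of its changes turn any other segment into a), so the proto-segment is *a.
Position 9: Widori has k, Sapan has g, Hapane has g. Sapan preserves g here (none of its changes turn any other segment into g), so the proto-segment is *g.
Position 8: Widori has e, Sapan has e, Hapane has i. Hapane preserves i here (none of its changes turn any other segment into i), so the proto-segment is *i.
This points to *raskolpig. Verify forward in each daughter:
Widori: start from *raskolpig.
  rule 1 (vowel merger): raskolpig → raskolpeg
  rule 2 (final devoicing): raskolpeg → raskolpek
  ⇒ Widori raskolpek
Sapan: *raskolpig > raskorpig > raskorpeg  (by unconditioned shift, vowel merger)
Hapane: *raskolpig > raskulpig > reskulpig  (by vowel merger, vowel merger)
*raskolpig is the unique common source.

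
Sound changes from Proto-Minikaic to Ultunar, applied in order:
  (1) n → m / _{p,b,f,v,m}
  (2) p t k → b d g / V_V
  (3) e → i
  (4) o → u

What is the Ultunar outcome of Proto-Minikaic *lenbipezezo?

limbibizizu

Ultunar: *lenbipezezo > lembipezezo > lembibezezo > limbibizizo > limbibizizu  (by nasal place assimilation, intervocalic voicing, vowel merger, vowel merger)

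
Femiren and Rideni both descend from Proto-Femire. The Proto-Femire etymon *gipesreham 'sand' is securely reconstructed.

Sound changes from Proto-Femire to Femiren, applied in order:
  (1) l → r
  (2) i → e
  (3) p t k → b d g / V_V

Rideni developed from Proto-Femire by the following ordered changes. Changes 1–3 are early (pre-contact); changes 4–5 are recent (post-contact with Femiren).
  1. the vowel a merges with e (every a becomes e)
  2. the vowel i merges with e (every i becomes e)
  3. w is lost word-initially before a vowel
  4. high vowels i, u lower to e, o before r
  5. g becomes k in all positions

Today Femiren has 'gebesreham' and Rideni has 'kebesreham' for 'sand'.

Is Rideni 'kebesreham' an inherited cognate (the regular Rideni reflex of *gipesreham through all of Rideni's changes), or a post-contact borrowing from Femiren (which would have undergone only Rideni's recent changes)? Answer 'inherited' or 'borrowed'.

If inherited, *gipesreham would pass through all of Rideni's changes:
Rideni: *gipesreham
  gipesreham → gipesrehem   [vowel merger]
  gipesrehem → gepesrehem   [vowel merger]
  gepesrehem (rule 3 does not apply)
  gepesrehem (rule 4 does not apply)
  gepesrehem → kepesrehem   [unconditioned shift]
  giving Rideni kepesrehem.
If borrowed from Femiren 'gebesreham' after the early changes, it would undergo only the recent ones:
  rule 4 (pre-rhotic lowering): no change (gebesreham)
  rule 5 (unconditioned shift): gebesreham → kebesreham
  ⇒ as a loan: kebesreham
Rideni 'kebesreham' matches the loan outcome 'kebesreham', not the inherited 'kepesrehem' — it skipped the early Rideni changes, so it was borrowed from Femiren.

borrowed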